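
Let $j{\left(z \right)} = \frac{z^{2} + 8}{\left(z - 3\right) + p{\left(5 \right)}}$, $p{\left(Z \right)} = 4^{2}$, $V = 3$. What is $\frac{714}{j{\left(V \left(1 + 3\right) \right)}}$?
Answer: $\frac{8925}{76} \approx 117.43$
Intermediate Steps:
$p{\left(Z \right)} = 16$
$j{\left(z \right)} = \frac{8 + z^{2}}{13 + z}$ ($j{\left(z \right)} = \frac{z^{2} + 8}{\left(z - 3\right) + 16} = \frac{8 + z^{2}}{\left(-3 + z\right) + 16} = \frac{8 + z^{2}}{13 + z}$)
$\frac{714}{j{\left(V \left(1 + 3\right) \right)}} = \frac{714}{\frac{1}{13 + 3 \left(1 + 3\right)} \left(8 + \left(3 \left(1 + 3\right)\right)^{2}\right)} = \frac{714}{\frac{1}{13 + 3 \cdot 4} \left(8 + \left(3 \cdot 4\right)^{2}\right)} = \frac{714}{\frac{1}{13 + 12} \left(8 + 12^{2}\right)} = \frac{714}{\frac{1}{25} \left(8 + 144\right)} = \frac{714}{\frac{1}{25} \cdot 152} = \frac{714}{\frac{152}{25}} = 714 \cdot \frac{25}{152} = \frac{8925}{76}$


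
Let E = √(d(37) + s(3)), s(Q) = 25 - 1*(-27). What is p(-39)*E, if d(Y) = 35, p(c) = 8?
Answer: 8*√87 ≈ 74.619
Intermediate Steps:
s(Q) = 52 (s(Q) = 25 + 27 = 52)
E = √87 (E = √(35 + 52) = √87 ≈ 9.3274)
p(-39)*E = 8*√87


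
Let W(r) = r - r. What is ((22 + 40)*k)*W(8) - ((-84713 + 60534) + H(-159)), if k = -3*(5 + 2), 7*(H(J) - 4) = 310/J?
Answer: 26907085/1113 ≈ 24175.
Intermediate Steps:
H(J) = 4 + 310/(7*J) (H(J) = 4 + (310/J)/7 = 4 + 310/(7*J))
W(r) = 0
k = -21 (k = -3*7 = -21)
((22 + 40)*k)*W(8) - ((-84713 + 60534) + H(-159)) = ((22 + 40)*(-21))*0 - ((-84713 + 60534) + (4 + (310/7)/(-159))) = (62*(-21))*0 - (-24179 + (4 + (310/7)*(-1/159))) = -1302*0 - (-24179 + (4 - 310/1113)) = 0 - (-24179 + 4142/1113) = 0 - 1*(-26907085/1113) = 0 + 26907085/1113 = 26907085/1113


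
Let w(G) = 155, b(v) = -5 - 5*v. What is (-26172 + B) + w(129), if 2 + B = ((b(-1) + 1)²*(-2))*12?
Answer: -26043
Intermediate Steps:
B = -26 (B = -2 + (((-5 - 5*(-1)) + 1)²*(-2))*12 = -2 + (((-5 + 5) + 1)²*(-2))*12 = -2 + ((0 + 1)²*(-2))*12 = -2 + (1²*(-2))*12 = -2 + (1*(-2))*12 = -2 - 2*12 = -2 - 24 = -26)
(-26172 + B) + w(129) = (-26172 - 26) + 155 = -26198 + 155 = -26043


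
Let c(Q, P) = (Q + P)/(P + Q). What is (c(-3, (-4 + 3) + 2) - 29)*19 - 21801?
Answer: -22333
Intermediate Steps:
c(Q, P) = 1 (c(Q, P) = (P + Q)/(P + Q) = 1)
(c(-3, (-4 + 3) + 2) - 29)*19 - 21801 = (1 - 29)*19 - 21801 = -28*19 - 21801 = -532 - 21801 = -22333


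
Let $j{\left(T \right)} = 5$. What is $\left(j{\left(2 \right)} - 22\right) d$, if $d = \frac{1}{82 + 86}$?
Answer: $- \frac{17}{168} \approx -0.10119$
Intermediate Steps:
$d = \frac{1}{168} \approx 0.0059524$
$\left(j{\left(2 \right)} - 22\right) d = \left(5 - 22\right) \frac{1}{168} = \left(-17\right) \frac{1}{168} = - \frac{17}{168}$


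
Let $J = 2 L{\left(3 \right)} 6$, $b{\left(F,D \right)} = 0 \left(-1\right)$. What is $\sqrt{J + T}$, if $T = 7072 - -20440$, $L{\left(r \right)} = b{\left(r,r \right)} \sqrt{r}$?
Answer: $2 \sqrt{6878} \approx 165.87$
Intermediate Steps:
$b{\left(F,D \right)} = 0$
$L{\left(r \right)} = 0$ ($L{\left(r \right)} = 0 \sqrt{r} = 0$)
$J = 0$ ($J = 2 \cdot 0 \cdot 6 = 0 \cdot 6 = 0$)
$T = 27512$ ($T = 7072 + 20440 = 27512$)
$\sqrt{J + T} = \sqrt{0 + 27512} = \sqrt{27512} = 2 \sqrt{6878}$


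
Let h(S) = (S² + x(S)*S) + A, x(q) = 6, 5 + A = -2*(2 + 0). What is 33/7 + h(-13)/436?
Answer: 7481/1526 ≈ 4.9024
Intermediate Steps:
A = -9 (A = -5 - 2*(2 + 0) = -5 - 2*2 = -5 - 4 = -9)
h(S) = -9 + S² + 6*S (h(S) = (S² + 6*S) - 9 = -9 + S² + 6*S)
33/7 + h(-13)/436 = 33/7 + (-9 + (-13)² + 6*(-13))/436 = 33*(⅐) + (-9 + 169 - 78)*(1/436) = 33/7 + 82*(1/436) = 33/7 + 41/218 = 7481/1526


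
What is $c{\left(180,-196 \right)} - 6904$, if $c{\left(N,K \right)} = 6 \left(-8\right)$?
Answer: $-6952$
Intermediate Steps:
$c{\left(N,K \right)} = -48$
$c{\left(180,-196 \right)} - 6904 = -48 - 6904 = -6952$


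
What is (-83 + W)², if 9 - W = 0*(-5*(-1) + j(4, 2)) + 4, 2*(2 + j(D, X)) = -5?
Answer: 6084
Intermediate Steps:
j(D, X) = -9/2 (j(D, X) = -2 + (½)*(-5) = -2 - 5/2 = -9/2)
W = 5 (W = 9 - (0*(-5*(-1) - 9/2) + 4) = 9 - (0*(5 - 9/2) + 4) = 9 - (0*(½) + 4) = 9 - (0 + 4) = 9 - 1*4 = 9 - 4 = 5)
(-83 + W)² = (-83 + 5)² = (-78)² = 6084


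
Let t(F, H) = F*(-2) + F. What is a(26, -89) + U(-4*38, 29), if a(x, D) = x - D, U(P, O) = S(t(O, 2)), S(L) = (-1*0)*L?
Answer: 115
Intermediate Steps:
t(F, H) = -F (t(F, H) = -2*F + F = -F)
S(L) = 0 (S(L) = 0*L = 0)
U(P, O) = 0
a(26, -89) + U(-4*38, 29) = (26 - 1*(-89)) + 0 = (26 + 89) + 0 = 115 + 0 = 115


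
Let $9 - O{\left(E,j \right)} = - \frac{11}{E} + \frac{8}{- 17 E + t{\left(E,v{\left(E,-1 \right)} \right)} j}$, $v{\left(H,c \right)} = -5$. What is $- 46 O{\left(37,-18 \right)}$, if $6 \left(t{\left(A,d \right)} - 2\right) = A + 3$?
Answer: $- \frac{12435456}{29045} \approx -428.14$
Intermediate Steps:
$t{\left(A,d \right)} = \frac{5}{2} + \frac{A}{6}$ ($t{\left(A,d \right)} = 2 + \frac{A + 3}{6} = 2 + \frac{3 + A}{6} = 2 + \left(\frac{1}{2} + \frac{A}{6}\right) = \frac{5}{2} + \frac{A}{6}$)
$O{\left(E,j \right)} = 9 - \frac{8}{- 17 E + j \left(\frac{5}{2} + \frac{E}{6}\right)} + \frac{11}{E}$ ($O{\left(E,j \right)} = 9 - \left(- \frac{11}{E} + \frac{8}{- 17 E + \left(\frac{5}{2} + \frac{E}{6}\right) j}\right) = 9 - \left(- \frac{11}{E} + \frac{8}{- 17 E + j \left(\frac{5}{2} + \frac{E}{6}\right)}\right) = 9 - \frac{8}{- 17 E + j \left(\frac{5}{2} + \frac{E}{6}\right)} + \frac{11}{E}$)
$- 46 O{\left(37,-18 \right)} = - 46 \frac{918 \cdot 37^{2} + 1170 \cdot 37 - - 198 \left(15 + 37\right) - 333 \left(-18\right) \left(15 + 37\right)}{37 \left(102 \cdot 37 - - 18 \left(15 + 37\right)\right)} = - 46 \frac{918 \cdot 1369 + 43290 - \left(-198\right) 52 - 333 \left(-18\right) 52}{37 \left(3774 - \left(-18\right) 52\right)} = - 46 \frac{1256742 + 43290 + 10296 + 311688}{37 \left(3774 + 936\right)} = - 46 \cdot \frac{1}{37} \cdot \frac{1}{4710} \cdot 1622016 = \left(-46\right) \frac{270336}{29045} = - \frac{12435456}{29045}$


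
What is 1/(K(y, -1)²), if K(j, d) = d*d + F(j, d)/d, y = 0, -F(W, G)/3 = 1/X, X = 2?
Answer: 4/25 ≈ 0.16000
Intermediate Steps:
F(W, G) = -3/2
K(j, d) = d² - 3/(2*d) (K(j, d) = d*d - 3/(2*d) = d² - 3/(2*d))
1/(K(y, -1)²) = 1/(((-3/2 + (-1)³)/(-1))²) = 1/((-(-3/2 - 1))²) = 1/((-1*(-5/2))²) = 1/((5/2)²) = 1/(25/4) = 4/25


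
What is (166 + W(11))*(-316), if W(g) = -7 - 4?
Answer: -48980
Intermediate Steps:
W(g) = -11
(166 + W(11))*(-316) = (166 - 11)*(-316) = 155*(-316) = -48980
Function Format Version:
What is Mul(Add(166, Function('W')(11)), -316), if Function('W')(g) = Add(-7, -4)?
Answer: -48980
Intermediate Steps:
Function('W')(g) = -11
Mul(Add(166, Function('W')(11)), -316) = Mul(Add(166, -11), -316) = Mul(155, -316) = -48980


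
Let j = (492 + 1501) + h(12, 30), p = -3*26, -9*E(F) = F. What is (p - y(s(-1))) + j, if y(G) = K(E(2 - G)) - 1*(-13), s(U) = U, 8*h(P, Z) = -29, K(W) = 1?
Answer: 15179/8 ≈ 1897.4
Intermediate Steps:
E(F) = -F/9
h(P, Z) = -29/8 (h(P, Z) = (⅛)*(-29) = -29/8)
p = -78
j = 15915/8 (j = (492 + 1501) - 29/8 = 1993 - 29/8 = 15915/8 ≈ 1989.4)
y(G) = 14 (y(G) = 1 - 1*(-13) = 1 + 13 = 14)
(p - y(s(-1))) + j = (-78 - 1*14) + 15915/8 = (-78 - 14) + 15915/8 = -92 + 15915/8 = 15179/8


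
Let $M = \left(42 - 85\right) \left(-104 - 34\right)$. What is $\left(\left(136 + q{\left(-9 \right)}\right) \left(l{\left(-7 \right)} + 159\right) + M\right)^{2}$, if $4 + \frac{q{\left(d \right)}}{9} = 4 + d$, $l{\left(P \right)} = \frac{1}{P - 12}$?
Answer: $\frac{77755091716}{361} \approx 2.1539 \cdot 10^{8}$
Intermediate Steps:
$l{\left(P \right)} = \frac{1}{-12 + P}$
$q{\left(d \right)} = 9 d$ ($q{\left(d \right)} = -36 + 9 \left(4 + d\right) = -36 + \left(36 + 9 d\right) = 9 d$)
$M = 5934$ ($M = \left(-43\right) \left(-138\right) = 5934$)
$\left(\left(136 + q{\left(-9 \right)}\right) \left(l{\left(-7 \right)} + 159\right) + M\right)^{2} = \left(\left(136 + 9 \left(-9\right)\right) \left(\frac{1}{-12 - 7} + 159\right) + 5934\right)^{2} = \left(\left(136 - 81\right) \left(\frac{1}{-19} + 159\right) + 5934\right)^{2} = \left(55 \left(- \frac{1}{19} + 159\right) + 5934\right)^{2} = \left(55 \cdot \frac{3020}{19} + 5934\right)^{2} = \left(\frac{166100}{19} + 5934\right)^{2} = \left(\frac{278846}{19}\right)^{2} = \frac{77755091716}{361}$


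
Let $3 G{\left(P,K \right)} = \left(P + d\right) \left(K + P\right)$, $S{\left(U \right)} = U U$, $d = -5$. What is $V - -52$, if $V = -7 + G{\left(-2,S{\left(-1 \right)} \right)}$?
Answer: $\frac{142}{3} \approx 47.333$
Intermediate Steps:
$S{\left(U \right)} = U^{2}$
$G{\left(P,K \right)} = \frac{\left(-5 + P\right) \left(K + P\right)}{3}$ ($G{\left(P,K \right)} = \frac{\left(P - 5\right) \left(K + P\right)}{3} = \frac{\left(-5 + P\right) \left(K + P\right)}{3}$)
$V = - \frac{14}{3}$ ($V = -7 + \left(- \frac{5 \left(-1\right)^{2}}{3} - - \frac{10}{3} + \frac{\left(-2\right)^{2}}{3} + \frac{1}{3} \left(-1\right)^{2} \left(-2\right)\right) = -7 + \left(\left(- \frac{5}{3}\right) 1 + \frac{10}{3} + \frac{1}{3} \cdot 4 + \frac{1}{3} \cdot 1 \left(-2\right)\right) = -7 + \left(- \frac{5}{3} + \frac{10}{3} + \frac{4}{3} - \frac{2}{3}\right) = -7 + \frac{7}{3} = - \frac{14}{3} \approx -4.6667$)
$V - -52 = - \frac{14}{3} - -52 = - \frac{14}{3} + 52 = \frac{142}{3}$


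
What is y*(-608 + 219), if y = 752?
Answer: -292528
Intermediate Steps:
y*(-608 + 219) = 752*(-608 + 219) = 752*(-389) = -292528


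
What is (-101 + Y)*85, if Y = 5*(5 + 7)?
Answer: -3485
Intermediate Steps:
Y = 60 (Y = 5*12 = 60)
(-101 + Y)*85 = (-101 + 60)*85 = -41*85 = -3485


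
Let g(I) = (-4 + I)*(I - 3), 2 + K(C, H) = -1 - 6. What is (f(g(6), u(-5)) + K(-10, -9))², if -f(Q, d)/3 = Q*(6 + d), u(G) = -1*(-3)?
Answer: 29241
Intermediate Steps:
K(C, H) = -9 (K(C, H) = -2 + (-1 - 6) = -2 - 7 = -9)
g(I) = (-4 + I)*(-3 + I)
u(G) = 3
f(Q, d) = -3*Q*(6 + d)
(f(g(6), u(-5)) + K(-10, -9))² = (-3*(12 + 6² - 7*6)*(6 + 3) - 9)² = (-3*(12 + 36 - 42)*9 - 9)² = (-3*6*9 - 9)² = (-162 - 9)² = (-171)² = 29241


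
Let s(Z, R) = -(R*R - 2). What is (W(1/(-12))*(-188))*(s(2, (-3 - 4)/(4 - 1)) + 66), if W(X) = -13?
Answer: 1375972/9 ≈ 1.5289e+5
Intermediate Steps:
s(Z, R) = 2 - R² (s(Z, R) = -(R² - 2) = -(-2 + R²) = 2 - R²)
(W(1/(-12))*(-188))*(s(2, (-3 - 4)/(4 - 1)) + 66) = (-13*(-188))*((2 - ((-3 - 4)/(4 - 1))²) + 66) = 2444*((2 - (-7/3)²) + 66) = 2444*((2 - 1*49/9) + 66) = 2444*((2 - 49/9) + 66) = 2444*(-31/9 + 66) = 2444*(563/9) = 1375972/9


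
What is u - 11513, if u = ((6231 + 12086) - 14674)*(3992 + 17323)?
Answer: 77639032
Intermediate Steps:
u = 77650545 (u = (18317 - 14674)*21315 = 3643*21315 = 77650545)
u - 11513 = 77650545 - 11513 = 77639032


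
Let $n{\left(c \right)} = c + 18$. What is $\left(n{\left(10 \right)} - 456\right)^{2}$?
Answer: $183184$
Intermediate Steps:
$n{\left(c \right)} = 18 + c$
$\left(n{\left(10 \right)} - 456\right)^{2} = \left(\left(18 + 10\right) - 456\right)^{2} = \left(28 - 456\right)^{2} = \left(-428\right)^{2} = 183184$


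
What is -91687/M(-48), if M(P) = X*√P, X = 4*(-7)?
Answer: -91687*I*√3/336 ≈ -472.64*I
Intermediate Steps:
X = -28
M(P) = -28*√P
-91687/M(-48) = -91687*I*√3/336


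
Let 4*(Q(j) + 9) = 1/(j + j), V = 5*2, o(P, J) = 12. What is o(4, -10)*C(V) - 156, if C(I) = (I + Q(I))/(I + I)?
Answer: -62157/400 ≈ -155.39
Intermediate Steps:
V = 10
Q(j) = -9 + 1/(8*j) (Q(j) = -9 + 1/(4*(j + j)) = -9 + 1/(4*((2*j))) = -9 + (1/(2*j))/4 = -9 + 1/(8*j))
C(I) = (-9 + I + 1/(8*I))/(2*I) (C(I) = (I + (-9 + 1/(8*I)))/(I + I) = (-9 + I + 1/(8*I))/((2*I)) = (-9 + I + 1/(8*I))*(1/(2*I)) = (-9 + I + 1/(8*I))/(2*I))
o(4, -10)*C(V) - 156 = 12*((1/16)*(1 + 8*10*(-9 + 10))/10²) - 156 = 12*((1/16)*(1/100)*(1 + 8*10*1)) - 156 = 12*((1/16)*(1/100)*(1 + 80)) - 156 = 12*((1/16)*(1/100)*81) - 156 = 12*(81/1600) - 156 = 243/400 - 156 = -62157/400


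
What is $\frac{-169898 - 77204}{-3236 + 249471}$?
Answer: $- \frac{247102}{246235} \approx -1.0035$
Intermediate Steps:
$\frac{-169898 - 77204}{-3236 + 249471} = \frac{-169898 - 77204}{246235} = \left(-247102\right) \frac{1}{246235} = - \frac{247102}{246235}$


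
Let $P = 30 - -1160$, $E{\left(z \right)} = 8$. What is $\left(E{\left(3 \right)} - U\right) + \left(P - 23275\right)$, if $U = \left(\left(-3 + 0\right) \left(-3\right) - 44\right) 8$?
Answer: $-21797$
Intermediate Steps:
$P = 1190$ ($P = 30 + 1160 = 1190$)
$U = -280$ ($U = \left(\left(-3\right) \left(-3\right) - 44\right) 8 = \left(9 - 44\right) 8 = \left(-35\right) 8 = -280$)
$\left(E{\left(3 \right)} - U\right) + \left(P - 23275\right) = \left(8 - -280\right) + \left(1190 - 23275\right) = \left(8 + 280\right) + \left(1190 - 23275\right) = 288 - 22085 = -21797$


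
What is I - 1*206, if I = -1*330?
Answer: -536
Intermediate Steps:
I = -330
I - 1*206 = -330 - 1*206 = -330 - 206 = -536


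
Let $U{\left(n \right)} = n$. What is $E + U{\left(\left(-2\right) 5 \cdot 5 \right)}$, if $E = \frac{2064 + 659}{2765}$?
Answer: $- \frac{19361}{395} \approx -49.015$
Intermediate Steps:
$E = \frac{389}{395}$ ($E = 2723 \cdot \frac{1}{2765} = \frac{389}{395} \approx 0.98481$)
$E + U{\left(\left(-2\right) 5 \cdot 5 \right)} = \frac{389}{395} + \left(-2\right) 5 \cdot 5 = \frac{389}{395} - 50 = - \frac{19361}{395}$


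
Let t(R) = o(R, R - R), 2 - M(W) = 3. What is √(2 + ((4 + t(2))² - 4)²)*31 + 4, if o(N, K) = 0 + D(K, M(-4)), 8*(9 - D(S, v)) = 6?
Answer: 4 + 31*√5462081/16 ≈ 4532.1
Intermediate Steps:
M(W) = -1 (M(W) = 2 - 1*3 = 2 - 3 = -1)
D(S, v) = 33/4 (D(S, v) = 9 - ⅛*6 = 9 - ¾ = 33/4)
o(N, K) = 33/4 (o(N, K) = 0 + 33/4 = 33/4)
t(R) = 33/4
√(2 + ((4 + t(2))² - 4)²)*31 + 4 = √(2 + ((4 + 33/4)² - 4)²)*31 + 4 = √(2 + ((49/4)² - 4)²)*31 + 4 = √(2 + (2401/16 - 4)²)*31 + 4 = √(2 + (2337/16)²)*31 + 4 = √(2 + 5461569/256)*31 + 4 = √(5462081/256)*31 + 4 = (√5462081/16)*31 + 4 = 31*√5462081/16 + 4 = 4 + 31*√5462081/16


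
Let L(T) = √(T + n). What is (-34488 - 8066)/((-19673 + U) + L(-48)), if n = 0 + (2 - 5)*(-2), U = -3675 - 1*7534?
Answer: 219025438/158949661 + 21277*I*√42/476848983 ≈ 1.378 + 0.00028917*I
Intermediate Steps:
U = -11209 (U = -3675 - 7534 = -11209)
n = 6 (n = 0 - 3*(-2) = 0 + 6 = 6)
L(T) = √(6 + T) (L(T) = √(T + 6) = √(6 + T))
(-34488 - 8066)/((-19673 + U) + L(-48)) = (-34488 - 8066)/((-19673 - 11209) + √(6 - 48)) = -42554/(-30882 + √(-42)) = -42554/(-30882 + I*√42)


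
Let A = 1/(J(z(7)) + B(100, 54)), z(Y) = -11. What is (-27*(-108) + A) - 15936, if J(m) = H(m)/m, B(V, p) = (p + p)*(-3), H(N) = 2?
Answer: -46429331/3566 ≈ -13020.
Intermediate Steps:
B(V, p) = -6*p (B(V, p) = (2*p)*(-3) = -6*p)
J(m) = 2/m
A = -11/3566 (A = 1/(2/(-11) - 6*54) = 1/(2*(-1/11) - 324) = 1/(-2/11 - 324) = 1/(-3566/11) = -11/3566 ≈ -0.0030847)
(-27*(-108) + A) - 15936 = (-27*(-108) - 11/3566) - 15936 = (2916 - 11/3566) - 15936 = 10398445/3566 - 15936 = -46429331/3566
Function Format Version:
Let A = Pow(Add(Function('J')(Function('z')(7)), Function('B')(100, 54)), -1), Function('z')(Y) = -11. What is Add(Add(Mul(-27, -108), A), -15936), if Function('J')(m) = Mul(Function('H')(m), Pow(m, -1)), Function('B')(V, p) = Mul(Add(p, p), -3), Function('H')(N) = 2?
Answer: Rational(-46429331, 3566) ≈ -13020.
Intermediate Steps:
Function('B')(V, p) = Mul(-6, p) (Function('B')(V, p) = Mul(Mul(2, p), -3) = Mul(-6, p))
Function('J')(m) = Mul(2, Pow(m, -1))
A = Rational(-11, 3566) (A = Pow(Add(Mul(2, Pow(-11, -1)), Mul(-6, 54)), -1) = Pow(Add(Mul(2, Rational(-1, 11)), -324), -1) = Pow(Add(Rational(-2, 11), -324), -1) = Pow(Rational(-3566, 11), -1) = Rational(-11, 3566) ≈ -0.0030847)
Add(Add(Mul(-27, -108), A), -15936) = Add(Add(Mul(-27, -108), Rational(-11, 3566)), -15936) = Add(Add(2916, Rational(-11, 3566)), -15936) = Add(Rational(10398445, 3566), -15936) = Rational(-46429331, 3566)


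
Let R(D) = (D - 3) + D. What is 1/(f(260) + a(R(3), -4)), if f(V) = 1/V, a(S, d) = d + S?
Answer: -260/259 ≈ -1.0039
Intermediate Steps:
R(D) = -3 + 2*D (R(D) = (-3 + D) + D = -3 + 2*D)
a(S, d) = S + d
1/(f(260) + a(R(3), -4)) = 1/(1/260 + ((-3 + 2*3) - 4)) = 1/(1/260 + ((-3 + 6) - 4)) = 1/(1/260 + (3 - 4)) = 1/(1/260 - 1) = 1/(-259/260) = -260/259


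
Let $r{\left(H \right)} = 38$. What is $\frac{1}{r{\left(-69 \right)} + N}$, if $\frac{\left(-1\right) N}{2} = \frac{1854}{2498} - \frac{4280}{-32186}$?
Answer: $\frac{20100157}{728623824} \approx 0.027586$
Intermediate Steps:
$N = - \frac{35182142}{20100157}$ ($N = - 2 \left(\frac{1854}{2498} - \frac{4280}{-32186}\right) = - 2 \left(1854 \cdot \frac{1}{2498} - - \frac{2140}{16093}\right) = - 2 \left(\frac{927}{1249} + \frac{2140}{16093}\right) = \left(-2\right) \frac{17591071}{20100157} = - \frac{35182142}{20100157} \approx -1.7503$)
$\frac{1}{r{\left(-69 \right)} + N} = \frac{1}{38 - \frac{35182142}{20100157}} = \frac{1}{\frac{728623824}{20100157}} = \frac{20100157}{728623824}$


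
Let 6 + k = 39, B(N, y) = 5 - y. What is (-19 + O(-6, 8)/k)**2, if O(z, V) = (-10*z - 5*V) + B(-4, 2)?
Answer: 364816/1089 ≈ 335.00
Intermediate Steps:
k = 33 (k = -6 + 39 = 33)
O(z, V) = 3 - 10*z - 5*V (O(z, V) = (-10*z - 5*V) + (5 - 1*2) = (-10*z - 5*V) + (5 - 2) = (-10*z - 5*V) + 3 = 3 - 10*z - 5*V)
(-19 + O(-6, 8)/k)**2 = (-19 + (3 - 10*(-6) - 5*8)/33)**2 = (-19 + (3 + 60 - 40)*(1/33))**2 = (-19 + 23*(1/33))**2 = (-19 + 23/33)**2 = (-604/33)**2 = 364816/1089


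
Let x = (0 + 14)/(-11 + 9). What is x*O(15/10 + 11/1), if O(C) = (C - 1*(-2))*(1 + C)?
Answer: -5481/4 ≈ -1370.3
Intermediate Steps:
O(C) = (1 + C)*(2 + C) (O(C) = (C + 2)*(1 + C) = (2 + C)*(1 + C) = (1 + C)*(2 + C))
x = -7 (x = 14/(-2) = 14*(-½) = -7)
x*O(15/10 + 11/1) = -7*(2 + (15/10 + 11/1)² + 3*(15/10 + 11/1)) = -7*(2 + (15*(⅒) + 11*1)² + 3*(15*(⅒) + 11*1)) = -7*(2 + (3/2 + 11)² + 3*(3/2 + 11)) = -7*(2 + (25/2)² + 3*(25/2)) = -7*(2 + 625/4 + 75/2) = -7*783/4 = -5481/4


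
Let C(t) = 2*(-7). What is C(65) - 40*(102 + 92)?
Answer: -7774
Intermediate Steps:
C(t) = -14
C(65) - 40*(102 + 92) = -14 - 40*(102 + 92) = -14 - 40*194 = -14 - 1*7760 = -14 - 7760 = -7774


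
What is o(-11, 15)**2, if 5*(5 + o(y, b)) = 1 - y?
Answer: 169/25 ≈ 6.7600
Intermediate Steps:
o(y, b) = -24/5 - y/5 (o(y, b) = -5 + (1 - y)/5 = -5 + (1/5 - y/5) = -24/5 - y/5)
o(-11, 15)**2 = (-24/5 - 1/5*(-11))**2 = (-24/5 + 11/5)**2 = (-13/5)**2 = 169/25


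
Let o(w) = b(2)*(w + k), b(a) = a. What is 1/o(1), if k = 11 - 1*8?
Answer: ⅛ ≈ 0.12500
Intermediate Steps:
k = 3 (k = 11 - 8 = 3)
o(w) = 6 + 2*w (o(w) = 2*(w + 3) = 2*(3 + w) = 6 + 2*w)
1/o(1) = 1/(6 + 2*1) = 1/(6 + 2) = 1/8 = ⅛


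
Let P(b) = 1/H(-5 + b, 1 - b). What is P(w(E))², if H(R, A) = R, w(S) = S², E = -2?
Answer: 1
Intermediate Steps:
P(b) = 1/(-5 + b)
P(w(E))² = (1/(-5 + (-2)²))² = (1/(-5 + 4))² = (1/(-1))² = (-1)² = 1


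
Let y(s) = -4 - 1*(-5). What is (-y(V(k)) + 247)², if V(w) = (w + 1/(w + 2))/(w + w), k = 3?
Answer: 60516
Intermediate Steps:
V(w) = (w + 1/(2 + w))/(2*w) (V(w) = (w + 1/(2 + w))/((2*w)) = (w + 1/(2 + w))*(1/(2*w)) = (w + 1/(2 + w))/(2*w))
y(s) = 1 (y(s) = -4 + 5 = 1)
(-y(V(k)) + 247)² = (-1*1 + 247)² = (-1 + 247)² = 246² = 60516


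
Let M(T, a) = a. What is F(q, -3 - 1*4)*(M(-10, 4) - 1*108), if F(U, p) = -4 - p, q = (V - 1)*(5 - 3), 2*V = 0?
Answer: -312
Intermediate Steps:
V = 0 (V = (1/2)*0 = 0)
q = -2 (q = (0 - 1)*(5 - 3) = -1*2 = -2)
F(q, -3 - 1*4)*(M(-10, 4) - 1*108) = (-4 - (-3 - 1*4))*(4 - 1*108) = (-4 - (-3 - 4))*(4 - 108) = (-4 - 1*(-7))*(-104) = (-4 + 7)*(-104) = 3*(-104) = -312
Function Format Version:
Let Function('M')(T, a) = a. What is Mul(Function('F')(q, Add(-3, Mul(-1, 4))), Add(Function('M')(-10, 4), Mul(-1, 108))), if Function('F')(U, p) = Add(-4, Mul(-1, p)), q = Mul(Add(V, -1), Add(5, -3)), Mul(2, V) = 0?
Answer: -312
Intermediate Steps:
V = 0 (V = Mul(Rational(1, 2), 0) = 0)
q = -2 (q = Mul(Add(0, -1), Add(5, -3)) = Mul(-1, 2) = -2)
Mul(Function('F')(q, Add(-3, Mul(-1, 4))), Add(Function('M')(-10, 4), Mul(-1, 108))) = Mul(Add(-4, Mul(-1, Add(-3, Mul(-1, 4)))), Add(4, Mul(-1, 108))) = Mul(Add(-4, Mul(-1, Add(-3, -4))), Add(4, -108)) = Mul(Add(-4, Mul(-1, -7)), -104) = Mul(Add(-4, 7), -104) = Mul(3, -104) = -312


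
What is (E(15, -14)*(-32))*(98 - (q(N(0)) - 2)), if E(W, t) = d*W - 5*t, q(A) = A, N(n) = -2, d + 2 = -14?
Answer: 554880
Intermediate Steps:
d = -16 (d = -2 - 14 = -16)
E(W, t) = -16*W - 5*t
(E(15, -14)*(-32))*(98 - (q(N(0)) - 2)) = ((-16*15 - 5*(-14))*(-32))*(98 - (-2 - 2)) = ((-240 + 70)*(-32))*(98 - 1*(-4)) = (-170*(-32))*(98 + 4) = 5440*102 = 554880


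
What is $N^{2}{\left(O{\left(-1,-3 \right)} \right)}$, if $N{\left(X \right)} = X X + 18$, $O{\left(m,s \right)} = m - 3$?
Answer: $1156$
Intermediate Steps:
$O{\left(m,s \right)} = -3 + m$
$N{\left(X \right)} = 18 + X^{2}$ ($N{\left(X \right)} = X^{2} + 18 = 18 + X^{2}$)
$N^{2}{\left(O{\left(-1,-3 \right)} \right)} = \left(18 + \left(-3 - 1\right)^{2}\right)^{2} = \left(18 + \left(-4\right)^{2}\right)^{2} = \left(18 + 16\right)^{2} = 34^{2} = 1156$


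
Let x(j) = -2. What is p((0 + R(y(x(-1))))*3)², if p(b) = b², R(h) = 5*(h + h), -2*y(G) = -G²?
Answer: 12960000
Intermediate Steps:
y(G) = G²/2 (y(G) = -(-1)*G²/2 = G²/2)
R(h) = 10*h (R(h) = 5*(2*h) = 10*h)
p((0 + R(y(x(-1))))*3)² = (((0 + 10*((½)*(-2)²))*3)²)² = (((0 + 10*((½)*4))*3)²)² = (((0 + 10*2)*3)²)² = (((0 + 20)*3)²)² = ((20*3)²)² = (60²)² = 3600² = 12960000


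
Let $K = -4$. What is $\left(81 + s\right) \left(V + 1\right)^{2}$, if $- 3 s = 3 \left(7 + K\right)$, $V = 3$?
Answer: $1248$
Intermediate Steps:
$s = -3$ ($s = - \frac{3 \left(7 - 4\right)}{3} = - \frac{3 \cdot 3}{3} = \left(- \frac{1}{3}\right) 9 = -3$)
$\left(81 + s\right) \left(V + 1\right)^{2} = \left(81 - 3\right) \left(3 + 1\right)^{2} = 78 \cdot 4^{2} = 78 \cdot 16 = 1248$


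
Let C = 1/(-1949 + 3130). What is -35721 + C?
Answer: -42186500/1181 ≈ -35721.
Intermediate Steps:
C = 1/1181 ≈ 0.00084674
-35721 + C = -35721 + 1/1181 = -42186500/1181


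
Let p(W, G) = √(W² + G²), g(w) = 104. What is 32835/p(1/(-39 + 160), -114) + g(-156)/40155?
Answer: 104/40155 + 3973035*√190274437/190274437 ≈ 288.03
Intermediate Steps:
p(W, G) = √(G² + W²)
32835/p(1/(-39 + 160), -114) + g(-156)/40155 = 32835/(√((-114)² + (1/(-39 + 160))²)) + 104/40155 = 32835/(√(12996 + (1/121)²)) + 104*(1/40155) = 32835/(√(12996 + (1/121)²)) + 104/40155 = 32835/(√(12996 + 1/14641)) + 104/40155 = 32835/(√(190274437/14641)) + 104/40155 = 32835/((√190274437/121)) + 104/40155 = 32835*(121*√190274437/190274437) + 104/40155 = 3973035*√190274437/190274437 + 104/40155 = 104/40155 + 3973035*√190274437/190274437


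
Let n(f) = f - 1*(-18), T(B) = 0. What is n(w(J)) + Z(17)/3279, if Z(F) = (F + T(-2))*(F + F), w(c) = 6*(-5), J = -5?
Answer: -38770/3279 ≈ -11.824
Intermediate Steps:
w(c) = -30
n(f) = 18 + f (n(f) = f + 18 = 18 + f)
Z(F) = 2*F² (Z(F) = (F + 0)*(F + F) = F*(2*F) = 2*F²)
n(w(J)) + Z(17)/3279 = (18 - 30) + (2*17²)/3279 = -12 + (2*289)*(1/3279) = -12 + 578*(1/3279) = -12 + 578/3279 = -38770/3279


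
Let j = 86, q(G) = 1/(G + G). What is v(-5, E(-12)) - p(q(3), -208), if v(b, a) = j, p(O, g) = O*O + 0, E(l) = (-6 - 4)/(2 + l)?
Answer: 3095/36 ≈ 85.972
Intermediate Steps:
q(G) = 1/(2*G)
E(l) = -10/(2 + l)
p(O, g) = O**2 (p(O, g) = O**2 + 0 = O**2)
v(b, a) = 86
v(-5, E(-12)) - p(q(3), -208) = 86 - ((1/2)/3)**2 = 86 - ((1/2)*(1/3))**2 = 86 - (1/6)**2 = 86 - 1*1/36 = 86 - 1/36 = 3095/36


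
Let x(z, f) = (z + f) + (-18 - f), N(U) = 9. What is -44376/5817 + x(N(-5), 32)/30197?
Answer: -446691475/58551983 ≈ -7.6290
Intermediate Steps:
x(z, f) = -18 + z (x(z, f) = (f + z) + (-18 - f) = -18 + z)
-44376/5817 + x(N(-5), 32)/30197 = -44376/5817 + (-18 + 9)/30197 = -44376*1/5817 - 9*1/30197 = -14792/1939 - 9/30197 = -446691475/58551983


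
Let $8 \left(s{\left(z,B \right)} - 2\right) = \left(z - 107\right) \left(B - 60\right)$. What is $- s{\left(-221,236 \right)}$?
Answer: $7214$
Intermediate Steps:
$s{\left(z,B \right)} = 2 + \frac{\left(-107 + z\right) \left(-60 + B\right)}{8}$ ($s{\left(z,B \right)} = 2 + \frac{\left(z - 107\right) \left(B - 60\right)}{8} = 2 + \frac{\left(-107 + z\right) \left(-60 + B\right)}{8}$)
$- s{\left(-221,236 \right)} = - (\frac{1609}{2} - \frac{6313}{2} - - \frac{3315}{2} + \frac{1}{8} \cdot 236 \left(-221\right)) = - (\frac{1609}{2} - \frac{6313}{2} + \frac{3315}{2} - \frac{13039}{2}) = \left(-1\right) \left(-7214\right) = 7214$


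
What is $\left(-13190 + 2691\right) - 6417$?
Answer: $-16916$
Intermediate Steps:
$\left(-13190 + 2691\right) - 6417 = -10499 - 6417 = -16916$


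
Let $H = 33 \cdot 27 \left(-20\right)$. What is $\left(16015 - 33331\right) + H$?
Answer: $-35136$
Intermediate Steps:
$H = -17820$ ($H = 891 \left(-20\right) = -17820$)
$\left(16015 - 33331\right) + H = \left(16015 - 33331\right) - 17820 = -17316 - 17820 = -35136$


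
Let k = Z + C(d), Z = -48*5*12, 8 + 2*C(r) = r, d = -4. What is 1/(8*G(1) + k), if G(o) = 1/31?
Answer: -31/89458 ≈ -0.00034653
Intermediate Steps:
C(r) = -4 + r/2
G(o) = 1/31
Z = -2880 (Z = -16*15*12 = -240*12 = -2880)
k = -2886 (k = -2880 + (-4 + (1/2)*(-4)) = -2880 + (-4 - 2) = -2880 - 6 = -2886)
1/(8*G(1) + k) = 1/(8*(1/31) - 2886) = 1/(8/31 - 2886) = 1/(-89458/31) = -31/89458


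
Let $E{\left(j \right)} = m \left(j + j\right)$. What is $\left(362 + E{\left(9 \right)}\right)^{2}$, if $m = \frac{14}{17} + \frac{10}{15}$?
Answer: $\frac{43692100}{289} \approx 1.5118 \cdot 10^{5}$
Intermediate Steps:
$m = \frac{76}{51}$ ($m = 14 \cdot \frac{1}{17} + 10 \cdot \frac{1}{15} = \frac{14}{17} + \frac{2}{3} = \frac{76}{51} \approx 1.4902$)
$E{\left(j \right)} = \frac{152 j}{51}$ ($E{\left(j \right)} = \frac{76 \left(j + j\right)}{51} = \frac{76 \cdot 2 j}{51} = \frac{152 j}{51}$)
$\left(362 + E{\left(9 \right)}\right)^{2} = \left(362 + \frac{152}{51} \cdot 9\right)^{2} = \left(362 + \frac{456}{17}\right)^{2} = \left(\frac{6610}{17}\right)^{2} = \frac{43692100}{289}$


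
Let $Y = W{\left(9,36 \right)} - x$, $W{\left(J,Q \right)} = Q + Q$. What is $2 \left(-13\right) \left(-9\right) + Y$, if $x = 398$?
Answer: $-92$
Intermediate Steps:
$W{\left(J,Q \right)} = 2 Q$
$Y = -326$ ($Y = 2 \cdot 36 - 398 = 72 - 398 = -326$)
$2 \left(-13\right) \left(-9\right) + Y = 2 \left(-13\right) \left(-9\right) - 326 = \left(-26\right) \left(-9\right) - 326 = 234 - 326 = -92$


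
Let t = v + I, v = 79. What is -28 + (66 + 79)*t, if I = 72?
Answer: 21867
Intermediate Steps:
t = 151 (t = 79 + 72 = 151)
-28 + (66 + 79)*t = -28 + (66 + 79)*151 = -28 + 145*151 = -28 + 21895 = 21867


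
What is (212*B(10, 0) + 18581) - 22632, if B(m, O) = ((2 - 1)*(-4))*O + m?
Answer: -1931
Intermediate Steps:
B(m, O) = m - 4*O (B(m, O) = (1*(-4))*O + m = -4*O + m = m - 4*O)
(212*B(10, 0) + 18581) - 22632 = (212*(10 - 4*0) + 18581) - 22632 = (212*(10 + 0) + 18581) - 22632 = (212*10 + 18581) - 22632 = (2120 + 18581) - 22632 = 20701 - 22632 = -1931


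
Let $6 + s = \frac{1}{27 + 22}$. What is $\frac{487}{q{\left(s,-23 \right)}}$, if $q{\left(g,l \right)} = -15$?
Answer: $- \frac{487}{15} \approx -32.467$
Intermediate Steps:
$s = - \frac{293}{49}$ ($s = -6 + \frac{1}{27 + 22} = -6 + \frac{1}{49} = - \frac{293}{49} \approx -5.9796$)
$\frac{487}{q{\left(s,-23 \right)}} = \frac{487}{-15} = 487 \left(- \frac{1}{15}\right) = - \frac{487}{15}$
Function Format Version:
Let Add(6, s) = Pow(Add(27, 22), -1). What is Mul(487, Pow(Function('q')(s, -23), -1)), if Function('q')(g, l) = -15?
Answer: Rational(-487, 15) ≈ -32.467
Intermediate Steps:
s = Rational(-293, 49) (s = Add(-6, Pow(Add(27, 22), -1)) = Add(-6, Pow(49, -1)) = Add(-6, Rational(1, 49)) = Rational(-293, 49) ≈ -5.9796)
Mul(487, Pow(Function('q')(s, -23), -1)) = Mul(487, Pow(-15, -1)) = Mul(487, Rational(-1, 15)) = Rational(-487, 15)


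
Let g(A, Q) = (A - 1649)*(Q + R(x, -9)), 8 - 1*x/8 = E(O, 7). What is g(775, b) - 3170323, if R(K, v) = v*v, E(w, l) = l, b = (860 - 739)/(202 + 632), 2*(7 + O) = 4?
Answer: -1351598666/417 ≈ -3.2412e+6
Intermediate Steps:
O = -5 (O = -7 + (½)*4 = -7 + 2 = -5)
b = 121/834 ≈ 0.14508
x = 8 (x = 64 - 8*7 = 64 - 56 = 8)
R(K, v) = v²
g(A, Q) = (-1649 + A)*(81 + Q) (g(A, Q) = (A - 1649)*(Q + (-9)²) = (-1649 + A)*(Q + 81) = (-1649 + A)*(81 + Q))
g(775, b) - 3170323 = (-133569 - 1649*121/834 + 81*775 + 775*(121/834)) - 3170323 = (-133569 - 199529/834 + 62775 + 93775/834) - 3170323 = -29573975/417 - 3170323 = -1351598666/417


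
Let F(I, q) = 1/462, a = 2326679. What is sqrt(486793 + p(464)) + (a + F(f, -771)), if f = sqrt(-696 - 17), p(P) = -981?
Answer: 1074925699/462 + 2*sqrt(121453) ≈ 2.3274e+6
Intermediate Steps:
f = I*sqrt(713) (f = sqrt(-713) = I*sqrt(713) ≈ 26.702*I)
F(I, q) = 1/462
sqrt(486793 + p(464)) + (a + F(f, -771)) = sqrt(486793 - 981) + (2326679 + 1/462) = sqrt(485812) + 1074925699/462 = 2*sqrt(121453) + 1074925699/462 = 1074925699/462 + 2*sqrt(121453)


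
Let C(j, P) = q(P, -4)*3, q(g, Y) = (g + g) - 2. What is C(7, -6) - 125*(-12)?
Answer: 1458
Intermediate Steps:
q(g, Y) = -2 + 2*g (q(g, Y) = 2*g - 2 = -2 + 2*g)
C(j, P) = -6 + 6*P (C(j, P) = (-2 + 2*P)*3 = -6 + 6*P)
C(7, -6) - 125*(-12) = (-6 + 6*(-6)) - 125*(-12) = (-6 - 36) + 1500 = -42 + 1500 = 1458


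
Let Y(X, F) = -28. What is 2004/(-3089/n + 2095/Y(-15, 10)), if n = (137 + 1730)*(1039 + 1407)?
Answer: -42707610064/1594547547 ≈ -26.784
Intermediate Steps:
n = 4566682 (n = 1867*2446 = 4566682)
2004/(-3089/n + 2095/Y(-15, 10)) = 2004/(-3089/4566682 + 2095/(-28)) = 2004/(-3089*1/4566682 + 2095*(-1/28)) = 2004/(-3089/4566682 - 2095/28) = 2004/(-4783642641/63933548) = 2004*(-63933548/4783642641) = -42707610064/1594547547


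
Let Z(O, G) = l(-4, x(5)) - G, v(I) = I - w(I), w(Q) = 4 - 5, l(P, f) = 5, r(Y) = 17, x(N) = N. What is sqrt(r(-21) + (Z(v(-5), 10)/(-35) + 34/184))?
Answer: sqrt(1796599)/322 ≈ 4.1627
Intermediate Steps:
w(Q) = -1
v(I) = 1 + I (v(I) = I - 1*(-1) = I + 1 = 1 + I)
Z(O, G) = 5 - G
sqrt(r(-21) + (Z(v(-5), 10)/(-35) + 34/184)) = sqrt(17 + ((5 - 1*10)/(-35) + 34/184)) = sqrt(17 + ((5 - 10)*(-1/35) + 34*(1/184))) = sqrt(17 + (-5*(-1/35) + 17/92)) = sqrt(17 + (1/7 + 17/92)) = sqrt(17 + 211/644) = sqrt(11159/644) = sqrt(1796599)/322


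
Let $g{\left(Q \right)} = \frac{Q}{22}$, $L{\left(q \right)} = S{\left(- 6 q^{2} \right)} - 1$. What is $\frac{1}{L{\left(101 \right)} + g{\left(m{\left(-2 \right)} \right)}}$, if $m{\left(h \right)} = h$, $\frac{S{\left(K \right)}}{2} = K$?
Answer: $- \frac{11}{1346544} \approx -8.1691 \cdot 10^{-6}$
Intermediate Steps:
$S{\left(K \right)} = 2 K$
$L{\left(q \right)} = -1 - 12 q^{2}$ ($L{\left(q \right)} = 2 \left(- 6 q^{2}\right) - 1 = - 12 q^{2} - 1 = -1 - 12 q^{2}$)
$g{\left(Q \right)} = \frac{Q}{22}$ ($g{\left(Q \right)} = Q \frac{1}{22} = \frac{Q}{22}$)
$\frac{1}{L{\left(101 \right)} + g{\left(m{\left(-2 \right)} \right)}} = \frac{1}{\left(-1 - 12 \cdot 101^{2}\right) + \frac{1}{22} \left(-2\right)} = \frac{1}{\left(-1 - 122412\right) - \frac{1}{11}} = \frac{1}{-122413 - \frac{1}{11}} = \frac{1}{- \frac{1346544}{11}} = - \frac{11}{1346544}$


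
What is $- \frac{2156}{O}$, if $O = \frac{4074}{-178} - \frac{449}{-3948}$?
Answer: $\frac{68868912}{727465} \approx 94.67$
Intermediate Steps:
$O = - \frac{8002115}{351372}$ ($O = 4074 \left(- \frac{1}{178}\right) - - \frac{449}{3948} = - \frac{2037}{89} + \frac{449}{3948} = - \frac{8002115}{351372} \approx -22.774$)
$- \frac{2156}{O} = - \frac{2156}{- \frac{8002115}{351372}} = \left(-2156\right) \left(- \frac{351372}{8002115}\right) = \frac{68868912}{727465}$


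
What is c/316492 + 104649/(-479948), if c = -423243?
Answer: -14765950167/9493731401 ≈ -1.5553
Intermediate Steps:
c/316492 + 104649/(-479948) = -423243/316492 + 104649/(-479948) = -423243*1/316492 + 104649*(-1/479948) = -423243/316492 - 104649/479948 = -14765950167/9493731401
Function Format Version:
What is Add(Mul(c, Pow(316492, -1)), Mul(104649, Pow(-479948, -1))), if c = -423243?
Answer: Rational(-14765950167, 9493731401) ≈ -1.5553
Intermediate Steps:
Add(Mul(c, Pow(316492, -1)), Mul(104649, Pow(-479948, -1))) = Add(Mul(-423243, Pow(316492, -1)), Mul(104649, Pow(-479948, -1))) = Add(Mul(-423243, Rational(1, 316492)), Mul(104649, Rational(-1, 479948))) = Add(Rational(-423243, 316492), Rational(-104649, 479948)) = Rational(-14765950167, 9493731401)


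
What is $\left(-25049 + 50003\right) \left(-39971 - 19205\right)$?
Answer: $-1476677904$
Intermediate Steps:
$\left(-25049 + 50003\right) \left(-39971 - 19205\right) = 24954 \left(-59176\right) = -1476677904$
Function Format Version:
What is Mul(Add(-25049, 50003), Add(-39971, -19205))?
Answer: -1476677904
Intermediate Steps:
Mul(Add(-25049, 50003), Add(-39971, -19205)) = Mul(24954, -59176) = -1476677904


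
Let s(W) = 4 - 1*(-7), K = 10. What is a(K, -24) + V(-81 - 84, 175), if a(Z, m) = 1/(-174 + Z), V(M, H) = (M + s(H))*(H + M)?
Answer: -252561/164 ≈ -1540.0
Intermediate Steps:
s(W) = 11 (s(W) = 4 + 7 = 11)
V(M, H) = (11 + M)*(H + M) (V(M, H) = (M + 11)*(H + M) = (11 + M)*(H + M))
a(K, -24) + V(-81 - 84, 175) = 1/(-174 + 10) + ((-81 - 84)² + 11*175 + 11*(-81 - 84) + 175*(-81 - 84)) = 1/(-164) + ((-165)² + 1925 + 11*(-165) + 175*(-165)) = -1/164 + (27225 + 1925 - 1815 - 28875) = -1/164 - 1540 = -252561/164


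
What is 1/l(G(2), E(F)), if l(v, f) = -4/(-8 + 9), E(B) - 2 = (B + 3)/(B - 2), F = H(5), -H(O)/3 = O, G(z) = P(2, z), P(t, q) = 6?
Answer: -¼ ≈ -0.25000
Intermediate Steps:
G(z) = 6
H(O) = -3*O
F = -15 (F = -3*5 = -15)
E(B) = 2 + (3 + B)/(-2 + B) (E(B) = 2 + (B + 3)/(B - 2) = 2 + (3 + B)/(-2 + B))
l(v, f) = -4 (l(v, f) = -4/1 = 1*(-4) = -4)
1/l(G(2), E(F)) = 1/(-4) = -¼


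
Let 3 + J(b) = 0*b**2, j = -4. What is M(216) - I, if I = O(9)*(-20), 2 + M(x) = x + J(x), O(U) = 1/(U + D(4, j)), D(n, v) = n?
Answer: 2763/13 ≈ 212.54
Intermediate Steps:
O(U) = 1/(4 + U) (O(U) = 1/(U + 4) = 1/(4 + U))
J(b) = -3 (J(b) = -3 + 0*b**2 = -3 + 0 = -3)
M(x) = -5 + x (M(x) = -2 + (x - 3) = -2 + (-3 + x) = -5 + x)
I = -20/13 (I = -20/(4 + 9) = -20/13 ≈ -1.5385)
M(216) - I = (-5 + 216) - 1*(-20/13) = 211 + 20/13 = 2763/13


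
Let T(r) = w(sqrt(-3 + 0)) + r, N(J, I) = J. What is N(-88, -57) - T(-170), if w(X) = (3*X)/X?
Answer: 79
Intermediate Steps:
w(X) = 3
T(r) = 3 + r
N(-88, -57) - T(-170) = -88 - (3 - 170) = -88 - 1*(-167) = -88 + 167 = 79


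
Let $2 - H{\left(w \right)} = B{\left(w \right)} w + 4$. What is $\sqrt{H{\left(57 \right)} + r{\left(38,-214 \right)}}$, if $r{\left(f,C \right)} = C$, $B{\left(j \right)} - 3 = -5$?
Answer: $i \sqrt{102} \approx 10.1 i$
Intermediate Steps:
$B{\left(j \right)} = -2$ ($B{\left(j \right)} = 3 - 5 = -2$)
$H{\left(w \right)} = -2 + 2 w$ ($H{\left(w \right)} = 2 - \left(- 2 w + 4\right) = 2 - \left(4 - 2 w\right) = 2 + \left(-4 + 2 w\right) = -2 + 2 w$)
$\sqrt{H{\left(57 \right)} + r{\left(38,-214 \right)}} = \sqrt{\left(-2 + 2 \cdot 57\right) - 214} = \sqrt{\left(-2 + 114\right) - 214} = \sqrt{112 - 214} = \sqrt{-102} = i \sqrt{102}$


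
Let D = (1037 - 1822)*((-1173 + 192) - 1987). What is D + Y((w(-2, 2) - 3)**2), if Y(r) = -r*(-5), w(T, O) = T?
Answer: 2330005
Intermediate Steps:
Y(r) = 5*r
D = 2329880 (D = -785*(-981 - 1987) = -785*(-2968) = 2329880)
D + Y((w(-2, 2) - 3)**2) = 2329880 + 5*(-2 - 3)**2 = 2329880 + 5*(-5)**2 = 2329880 + 5*25 = 2329880 + 125 = 2330005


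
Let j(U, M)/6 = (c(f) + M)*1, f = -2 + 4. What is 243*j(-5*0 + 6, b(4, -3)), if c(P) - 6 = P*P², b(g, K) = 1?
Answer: 21870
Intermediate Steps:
f = 2
c(P) = 6 + P³ (c(P) = 6 + P*P² = 6 + P³)
j(U, M) = 84 + 6*M (j(U, M) = 6*(((6 + 2³) + M)*1) = 6*(((6 + 8) + M)*1) = 6*((14 + M)*1) = 6*(14 + M) = 84 + 6*M)
243*j(-5*0 + 6, b(4, -3)) = 243*(84 + 6*1) = 243*(84 + 6) = 243*90 = 21870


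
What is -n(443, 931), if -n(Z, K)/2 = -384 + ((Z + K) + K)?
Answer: 3842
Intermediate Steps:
n(Z, K) = 768 - 4*K - 2*Z (n(Z, K) = -2*(-384 + ((Z + K) + K)) = -2*(-384 + ((K + Z) + K)) = -2*(-384 + (Z + 2*K)) = -2*(-384 + Z + 2*K) = 768 - 4*K - 2*Z)
-n(443, 931) = -(768 - 4*931 - 2*443) = -(768 - 3724 - 886) = -1*(-3842) = 3842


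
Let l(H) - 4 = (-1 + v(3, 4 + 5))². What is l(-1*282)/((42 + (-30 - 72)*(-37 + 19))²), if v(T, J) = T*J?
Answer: 170/881721 ≈ 0.00019280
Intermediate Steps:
v(T, J) = J*T
l(H) = 680 (l(H) = 4 + (-1 + (4 + 5)*3)² = 4 + (-1 + 9*3)² = 4 + (-1 + 27)² = 4 + 26² = 4 + 676 = 680)
l(-1*282)/((42 + (-30 - 72)*(-37 + 19))²) = 680/((42 + (-30 - 72)*(-37 + 19))²) = 680/((42 - 102*(-18))²) = 680/((42 + 1836)²) = 680/(1878²) = 680/3526884 = 680*(1/3526884) = 170/881721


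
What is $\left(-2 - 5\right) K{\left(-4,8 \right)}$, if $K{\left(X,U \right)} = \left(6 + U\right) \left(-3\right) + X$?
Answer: $322$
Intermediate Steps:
$K{\left(X,U \right)} = -18 + X - 3 U$ ($K{\left(X,U \right)} = \left(-18 - 3 U\right) + X = -18 + X - 3 U$)
$\left(-2 - 5\right) K{\left(-4,8 \right)} = \left(-2 - 5\right) \left(-18 - 4 - 24\right) = \left(-7\right) \left(-46\right) = 322$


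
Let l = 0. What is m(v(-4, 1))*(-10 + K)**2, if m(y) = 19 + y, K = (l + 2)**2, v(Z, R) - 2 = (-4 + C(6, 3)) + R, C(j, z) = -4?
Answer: 504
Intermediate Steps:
v(Z, R) = -6 + R (v(Z, R) = 2 + ((-4 - 4) + R) = 2 + (-8 + R) = -6 + R)
K = 4 (K = (0 + 2)**2 = 2**2 = 4)
m(v(-4, 1))*(-10 + K)**2 = (19 + (-6 + 1))*(-10 + 4)**2 = (19 - 5)*(-6)**2 = 14*36 = 504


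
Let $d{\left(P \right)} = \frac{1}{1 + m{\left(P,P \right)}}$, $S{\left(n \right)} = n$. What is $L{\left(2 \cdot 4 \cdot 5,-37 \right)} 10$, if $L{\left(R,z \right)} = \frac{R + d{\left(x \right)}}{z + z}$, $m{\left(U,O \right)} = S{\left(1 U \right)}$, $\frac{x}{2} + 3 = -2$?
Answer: $- \frac{1795}{333} \approx -5.3904$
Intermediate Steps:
$x = -10$ ($x = -6 + 2 \left(-2\right) = -6 - 4 = -10$)
$m{\left(U,O \right)} = U$ ($m{\left(U,O \right)} = 1 U = U$)
$d{\left(P \right)} = \frac{1}{1 + P}$
$L{\left(R,z \right)} = \frac{- \frac{1}{9} + R}{2 z}$ ($L{\left(R,z \right)} = \frac{R + \frac{1}{1 - 10}}{z + z} = \frac{R + \frac{1}{-9}}{2 z} = \left(R - \frac{1}{9}\right) \frac{1}{2 z} = \left(- \frac{1}{9} + R\right) \frac{1}{2 z} = \frac{- \frac{1}{9} + R}{2 z}$)
$L{\left(2 \cdot 4 \cdot 5,-37 \right)} 10 = \frac{-1 + 9 \cdot 2 \cdot 4 \cdot 5}{18 \left(-37\right)} 10 = \frac{1}{18} \left(- \frac{1}{37}\right) \left(-1 + 9 \cdot 8 \cdot 5\right) 10 = \frac{1}{18} \left(- \frac{1}{37}\right) \left(-1 + 9 \cdot 40\right) 10 = \frac{1}{18} \left(- \frac{1}{37}\right) \left(-1 + 360\right) 10 = \frac{1}{18} \left(- \frac{1}{37}\right) 359 \cdot 10 = \left(- \frac{359}{666}\right) 10 = - \frac{1795}{333}$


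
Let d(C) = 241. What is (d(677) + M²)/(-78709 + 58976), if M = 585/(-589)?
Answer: -83950186/6845792093 ≈ -0.012263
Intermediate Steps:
M = -585/589 (M = 585*(-1/589) = -585/589 ≈ -0.99321)
(d(677) + M²)/(-78709 + 58976) = (241 + (-585/589)²)/(-78709 + 58976) = (241 + 342225/346921)/(-19733) = (83950186/346921)*(-1/19733) = -83950186/6845792093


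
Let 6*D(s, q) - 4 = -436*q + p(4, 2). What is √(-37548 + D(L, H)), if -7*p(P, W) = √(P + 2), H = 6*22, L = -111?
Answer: √(-83153784 - 42*√6)/42 ≈ 217.12*I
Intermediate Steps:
H = 132
p(P, W) = -√(2 + P)/7 (p(P, W) = -√(P + 2)/7 = -√(2 + P)/7)
D(s, q) = ⅔ - 218*q/3 - √6/42 (D(s, q) = ⅔ + (-436*q - √(2 + 4)/7)/6 = ⅔ + (-436*q - √6/7)/6 = ⅔ + (-218*q/3 - √6/42) = ⅔ - 218*q/3 - √6/42)
√(-37548 + D(L, H)) = √(-37548 + (⅔ - 218/3*132 - √6/42)) = √(-37548 + (⅔ - 9592 - √6/42)) = √(-37548 + (-28774/3 - √6/42)) = √(-141418/3 - √6/42)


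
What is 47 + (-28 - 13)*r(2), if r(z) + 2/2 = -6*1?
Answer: 334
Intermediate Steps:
r(z) = -7 (r(z) = -1 - 6*1 = -1 - 6 = -7)
47 + (-28 - 13)*r(2) = 47 + (-28 - 13)*(-7) = 47 - 41*(-7) = 47 + 287 = 334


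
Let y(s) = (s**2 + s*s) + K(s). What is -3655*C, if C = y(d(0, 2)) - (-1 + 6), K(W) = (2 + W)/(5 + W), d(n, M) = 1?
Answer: 18275/2 ≈ 9137.5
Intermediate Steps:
K(W) = (2 + W)/(5 + W)
y(s) = 2*s**2 + (2 + s)/(5 + s) (y(s) = (s**2 + s*s) + (2 + s)/(5 + s) = (s**2 + s**2) + (2 + s)/(5 + s) = 2*s**2 + (2 + s)/(5 + s))
C = -5/2 (C = (2 + 1 + 2*1**2*(5 + 1))/(5 + 1) - (-1 + 6) = (2 + 1 + 2*1*6)/6 - 1*5 = (2 + 1 + 12)/6 - 5 = (1/6)*15 - 5 = 5/2 - 5 = -5/2 ≈ -2.5000)
-3655*C = -3655*(-5/2) = 18275/2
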